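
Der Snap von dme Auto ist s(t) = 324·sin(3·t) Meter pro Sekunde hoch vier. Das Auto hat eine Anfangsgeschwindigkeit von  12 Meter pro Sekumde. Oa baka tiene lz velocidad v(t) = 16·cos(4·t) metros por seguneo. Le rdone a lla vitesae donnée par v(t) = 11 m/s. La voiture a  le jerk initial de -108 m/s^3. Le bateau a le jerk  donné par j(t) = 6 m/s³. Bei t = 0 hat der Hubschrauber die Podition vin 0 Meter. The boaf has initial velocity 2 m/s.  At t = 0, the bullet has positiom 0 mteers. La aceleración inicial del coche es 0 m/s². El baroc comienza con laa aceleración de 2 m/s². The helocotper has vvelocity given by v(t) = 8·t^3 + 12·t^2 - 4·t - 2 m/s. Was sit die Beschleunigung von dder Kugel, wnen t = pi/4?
Um dies zu lösen, müssen wir 1 Ableitung unserer Gleichung für die Geschwindigkeit v(t) = 16·cos(4·t) nehmen. Die Ableitung von der Geschwindigkeit ergibt die Beschleunigung: a(t) = -64·sin(4·t). Wir haben die Beschleunigung a(t) = -64·sin(4·t). Durch Einsetzen von t = pi/4: a(pi/4) = 0.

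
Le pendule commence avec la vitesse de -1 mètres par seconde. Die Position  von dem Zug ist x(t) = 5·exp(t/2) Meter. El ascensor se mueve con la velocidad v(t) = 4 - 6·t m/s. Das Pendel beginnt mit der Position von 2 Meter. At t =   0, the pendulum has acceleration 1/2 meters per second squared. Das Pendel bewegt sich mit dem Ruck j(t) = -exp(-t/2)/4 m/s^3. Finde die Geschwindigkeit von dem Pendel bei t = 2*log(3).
Um dies zu lösen, müssen wir 2 Stammfunktionen unserer Gleichung für den Ruck j(t) = -exp(-t/2)/4 finden. Das Integral von dem Ruck ist die Beschleunigung. Mit a(0) = 1/2 erhalten wir a(t) = exp(-t/2)/2. Durch Integration von der Beschleunigung und Verwendung der Anfangsbedingung v(0) = -1, erhalten wir v(t) = -exp(-t/2). Aus der Gleichung für die Geschwindigkeit v(t) = -exp(-t/2), setzen wir t = 2*log(3) ein und erhalten v = -1/3.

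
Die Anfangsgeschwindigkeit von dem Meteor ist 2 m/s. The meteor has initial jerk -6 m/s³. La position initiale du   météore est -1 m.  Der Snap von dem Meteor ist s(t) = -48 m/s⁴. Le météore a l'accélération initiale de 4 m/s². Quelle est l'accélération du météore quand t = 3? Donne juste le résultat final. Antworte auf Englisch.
a(3) = -230.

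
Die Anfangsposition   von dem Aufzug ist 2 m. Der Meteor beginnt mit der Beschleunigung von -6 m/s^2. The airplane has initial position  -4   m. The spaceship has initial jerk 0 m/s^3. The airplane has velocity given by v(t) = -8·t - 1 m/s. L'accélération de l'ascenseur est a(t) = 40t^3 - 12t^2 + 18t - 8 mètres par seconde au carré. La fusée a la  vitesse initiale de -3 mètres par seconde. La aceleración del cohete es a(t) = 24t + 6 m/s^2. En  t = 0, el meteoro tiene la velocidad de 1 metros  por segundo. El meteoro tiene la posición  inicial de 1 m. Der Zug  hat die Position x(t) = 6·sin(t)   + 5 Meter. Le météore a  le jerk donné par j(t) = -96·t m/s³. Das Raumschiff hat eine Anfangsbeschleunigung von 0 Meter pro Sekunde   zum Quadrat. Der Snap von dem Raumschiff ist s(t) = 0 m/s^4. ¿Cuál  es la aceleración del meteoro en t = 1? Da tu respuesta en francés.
En partant du jerk j(t) = -96·t, nous prenons 1 intégrale. En intégrant le jerk et en utilisant la condition initiale a(0) = -6, nous obtenons a(t) = -48·t^2 - 6. De l'équation de l'accélération a(t) = -48·t^2 - 6, nous substituons t = 1 pour obtenir a = -54.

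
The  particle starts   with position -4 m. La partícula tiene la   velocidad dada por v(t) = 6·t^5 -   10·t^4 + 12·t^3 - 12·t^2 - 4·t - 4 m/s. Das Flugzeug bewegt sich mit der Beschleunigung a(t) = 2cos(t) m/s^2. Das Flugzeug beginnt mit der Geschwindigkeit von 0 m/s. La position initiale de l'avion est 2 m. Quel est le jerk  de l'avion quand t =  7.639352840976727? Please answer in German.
Ausgehend von der Beschleunigung a(t) = 2·cos(t), nehmen wir 1 Ableitung. Die Ableitung von der Beschleunigung ergibt den Ruck: j(t) = -2·sin(t). Aus der Gleichung für den Ruck j(t) = -2·sin(t), setzen wir t = 7.639352840976727 ein und erhalten j = -1.95411104590657.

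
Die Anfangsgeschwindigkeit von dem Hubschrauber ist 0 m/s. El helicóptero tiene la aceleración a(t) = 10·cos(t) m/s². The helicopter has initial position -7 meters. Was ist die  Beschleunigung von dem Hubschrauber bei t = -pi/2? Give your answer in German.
Mit a(t) = 10·cos(t) und Einsetzen von t = -pi/2, finden wir a = 0.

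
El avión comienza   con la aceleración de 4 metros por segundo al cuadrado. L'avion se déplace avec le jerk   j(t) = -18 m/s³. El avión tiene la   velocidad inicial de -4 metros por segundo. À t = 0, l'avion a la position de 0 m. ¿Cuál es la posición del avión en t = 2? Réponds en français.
En partant du jerk j(t) = -18, nous prenons 3 primitives. En intégrant le jerk et en utilisant la condition initiale a(0) = 4, nous obtenons a(t) = 4 - 18·t. En prenant ∫a(t)dt et en appliquant v(0) = -4, nous trouvons v(t) = -9·t^2 + 4·t - 4. En prenant ∫v(t)dt et en appliquant x(0) = 0, nous trouvons x(t) = -3·t^3 + 2·t^2 - 4·t. Nous avons la position x(t) = -3·t^3 + 2·t^2 - 4·t. En substituant t = 2: x(2) = -24.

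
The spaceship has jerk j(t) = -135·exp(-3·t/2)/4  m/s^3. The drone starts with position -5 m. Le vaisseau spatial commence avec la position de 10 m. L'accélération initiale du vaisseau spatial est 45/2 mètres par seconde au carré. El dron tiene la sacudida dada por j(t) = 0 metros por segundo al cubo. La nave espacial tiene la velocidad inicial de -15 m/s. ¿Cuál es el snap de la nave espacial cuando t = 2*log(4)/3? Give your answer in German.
Um dies zu lösen, müssen wir 1 Ableitung unserer Gleichung für den Ruck j(t) = -135·exp(-3·t/2)/4 nehmen. Durch Ableiten von dem Ruck erhalten wir den Snap: s(t) = 405·exp(-3·t/2)/8. Wir haben den Snap s(t) = 405·exp(-3·t/2)/8. Durch Einsetzen von t = 2*log(4)/3: s(2*log(4)/3) = 405/32.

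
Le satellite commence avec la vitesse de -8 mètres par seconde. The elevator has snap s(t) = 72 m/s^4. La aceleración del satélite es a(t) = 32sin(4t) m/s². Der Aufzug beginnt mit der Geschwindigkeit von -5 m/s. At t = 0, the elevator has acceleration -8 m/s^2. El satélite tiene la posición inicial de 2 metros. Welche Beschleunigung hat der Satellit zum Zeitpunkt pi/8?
Aus der Gleichung für die Beschleunigung a(t) = 32·sin(4·t), setzen wir t = pi/8 ein und erhalten a = 32.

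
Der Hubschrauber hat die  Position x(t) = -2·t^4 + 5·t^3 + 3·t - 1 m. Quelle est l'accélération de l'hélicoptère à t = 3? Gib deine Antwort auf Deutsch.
Um dies zu lösen, müssen wir 2 Ableitungen unserer Gleichung für die Position x(t) = -2·t^4 + 5·t^3 + 3·t - 1 nehmen. Durch Ableiten von der Position erhalten wir die Geschwindigkeit: v(t) = -8·t^3 + 15·t^2 + 3. Die Ableitung von der Geschwindigkeit ergibt die Beschleunigung: a(t) = -24·t^2 + 30·t. Aus der Gleichung für die Beschleunigung a(t) = -24·t^2 + 30·t, setzen wir t = 3 ein und erhalten a = -126.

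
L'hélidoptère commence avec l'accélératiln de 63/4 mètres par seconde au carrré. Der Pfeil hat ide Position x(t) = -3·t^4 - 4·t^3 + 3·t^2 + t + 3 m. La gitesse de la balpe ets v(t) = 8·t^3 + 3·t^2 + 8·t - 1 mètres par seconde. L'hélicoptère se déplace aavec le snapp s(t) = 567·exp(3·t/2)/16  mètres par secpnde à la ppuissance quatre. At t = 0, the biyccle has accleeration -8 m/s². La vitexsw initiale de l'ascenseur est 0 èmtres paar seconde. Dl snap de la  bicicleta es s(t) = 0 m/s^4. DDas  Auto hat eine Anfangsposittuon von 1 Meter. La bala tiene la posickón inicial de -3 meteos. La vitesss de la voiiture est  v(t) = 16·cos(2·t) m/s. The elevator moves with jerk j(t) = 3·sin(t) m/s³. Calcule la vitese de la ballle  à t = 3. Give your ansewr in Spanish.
De la ecuación de la velocidad v(t) = 8·t^3 + 3·t^2 + 8·t - 1, sustituimos t = 3 para obtener v = 266.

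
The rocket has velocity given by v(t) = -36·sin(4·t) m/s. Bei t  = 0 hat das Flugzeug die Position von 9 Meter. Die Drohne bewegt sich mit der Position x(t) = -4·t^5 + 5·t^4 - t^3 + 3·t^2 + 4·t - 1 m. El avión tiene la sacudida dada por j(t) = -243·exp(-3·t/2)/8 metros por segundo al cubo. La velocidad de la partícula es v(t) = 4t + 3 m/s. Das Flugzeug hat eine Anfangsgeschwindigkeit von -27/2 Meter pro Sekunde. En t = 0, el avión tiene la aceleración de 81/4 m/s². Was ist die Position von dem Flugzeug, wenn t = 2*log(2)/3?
Ausgehend von dem Ruck j(t) = -243·exp(-3·t/2)/8, nehmen wir 3 Stammfunktionen. Mit ∫j(t)dt und Anwendung von a(0) = 81/4, finden wir a(t) = 81·exp(-3·t/2)/4. Mit ∫a(t)dt und Anwendung von v(0) = -27/2, finden wir v(t) = -27·exp(-3·t/2)/2. Durch Integration von der Geschwindigkeit und Verwendung der Anfangsbedingung x(0) = 9, erhalten wir x(t) = 9·exp(-3·t/2). Mit x(t) = 9·exp(-3·t/2) und Einsetzen von t = 2*log(2)/3, finden wir x = 9/2.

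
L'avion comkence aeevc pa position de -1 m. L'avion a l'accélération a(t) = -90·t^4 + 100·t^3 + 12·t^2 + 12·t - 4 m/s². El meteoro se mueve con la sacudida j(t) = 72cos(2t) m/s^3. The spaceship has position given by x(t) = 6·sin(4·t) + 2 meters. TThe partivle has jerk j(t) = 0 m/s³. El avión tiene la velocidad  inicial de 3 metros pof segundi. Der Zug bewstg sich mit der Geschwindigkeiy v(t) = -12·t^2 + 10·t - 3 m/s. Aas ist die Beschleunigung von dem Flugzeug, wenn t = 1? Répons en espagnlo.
Tenemos la aceleración a(t) = -90·t^4 + 100·t^3 + 12·t^2 + 12·t - 4. Sustituyendo t = 1: a(1) = 30.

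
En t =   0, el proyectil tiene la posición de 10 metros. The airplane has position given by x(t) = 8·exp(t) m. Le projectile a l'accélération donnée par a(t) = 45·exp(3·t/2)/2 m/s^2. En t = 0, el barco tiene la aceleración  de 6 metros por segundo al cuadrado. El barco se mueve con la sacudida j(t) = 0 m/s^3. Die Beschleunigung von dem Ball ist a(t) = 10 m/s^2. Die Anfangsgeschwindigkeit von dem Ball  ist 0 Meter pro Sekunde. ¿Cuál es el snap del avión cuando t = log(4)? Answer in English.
Starting from position x(t) = 8·exp(t), we take 4 derivatives. Taking d/dt of x(t), we find v(t) = 8·exp(t). The derivative of velocity gives acceleration: a(t) = 8·exp(t). Taking d/dt of a(t), we find j(t) = 8·exp(t). The derivative of jerk gives snap: s(t) = 8·exp(t). Using s(t) = 8·exp(t) and substituting t = log(4), we find s = 32.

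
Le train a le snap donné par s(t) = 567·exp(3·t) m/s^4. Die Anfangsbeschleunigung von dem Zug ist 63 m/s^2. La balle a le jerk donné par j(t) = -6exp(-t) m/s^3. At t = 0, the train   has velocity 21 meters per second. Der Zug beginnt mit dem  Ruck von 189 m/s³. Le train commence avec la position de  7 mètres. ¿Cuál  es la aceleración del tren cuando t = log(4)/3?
Partiendo del snap s(t) = 567·exp(3·t), tomamos 2 antiderivadas. Integrando el snap y usando la condición inicial j(0) = 189, obtenemos j(t) = 189·exp(3·t). Integrando la sacudida y usando la condición inicial a(0) = 63, obtenemos a(t) = 63·exp(3·t). Usando a(t) = 63·exp(3·t) y sustituyendo t = log(4)/3, encontramos a = 252.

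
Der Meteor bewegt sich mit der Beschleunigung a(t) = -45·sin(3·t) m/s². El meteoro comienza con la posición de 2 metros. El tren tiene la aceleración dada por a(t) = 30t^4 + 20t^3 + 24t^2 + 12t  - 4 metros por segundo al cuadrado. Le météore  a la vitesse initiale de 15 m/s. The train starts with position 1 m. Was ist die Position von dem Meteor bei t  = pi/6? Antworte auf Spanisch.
Debemos encontrar la antiderivada de nuestra ecuación de la aceleración a(t) = -45·sin(3·t) 2 veces. La integral de la aceleración, con v(0) = 15, da la velocidad: v(t) = 15·cos(3·t). La integral de la velocidad, con x(0) = 2, da la posición: x(t) = 5·sin(3·t) + 2. Tenemos la posición x(t) = 5·sin(3·t) + 2. Sustituyendo t = pi/6: x(pi/6) = 7.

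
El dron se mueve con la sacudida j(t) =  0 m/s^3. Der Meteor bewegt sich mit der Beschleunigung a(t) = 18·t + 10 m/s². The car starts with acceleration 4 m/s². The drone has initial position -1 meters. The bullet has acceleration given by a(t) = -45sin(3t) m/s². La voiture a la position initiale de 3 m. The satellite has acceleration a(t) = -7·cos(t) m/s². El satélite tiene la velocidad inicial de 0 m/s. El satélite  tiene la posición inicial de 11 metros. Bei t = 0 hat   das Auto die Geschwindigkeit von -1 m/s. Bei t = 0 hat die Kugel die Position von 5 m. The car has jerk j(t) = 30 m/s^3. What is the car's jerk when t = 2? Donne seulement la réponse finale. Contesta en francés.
j(2) = 30.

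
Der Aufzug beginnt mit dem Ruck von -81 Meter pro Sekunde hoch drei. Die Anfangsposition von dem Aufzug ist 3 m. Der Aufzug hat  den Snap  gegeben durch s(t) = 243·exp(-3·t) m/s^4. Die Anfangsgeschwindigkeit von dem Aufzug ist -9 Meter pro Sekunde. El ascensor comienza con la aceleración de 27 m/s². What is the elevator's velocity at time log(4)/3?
To solve this, we need to take 3 antiderivatives of our snap equation s(t) = 243·exp(-3·t). Integrating snap and using the initial condition j(0) = -81, we get j(t) = -81·exp(-3·t). The integral of jerk, with a(0) = 27, gives acceleration: a(t) = 27·exp(-3·t). Finding the antiderivative of a(t) and using v(0) = -9: v(t) = -9·exp(-3·t). Using v(t) = -9·exp(-3·t) and substituting t = log(4)/3, we find v = -9/4.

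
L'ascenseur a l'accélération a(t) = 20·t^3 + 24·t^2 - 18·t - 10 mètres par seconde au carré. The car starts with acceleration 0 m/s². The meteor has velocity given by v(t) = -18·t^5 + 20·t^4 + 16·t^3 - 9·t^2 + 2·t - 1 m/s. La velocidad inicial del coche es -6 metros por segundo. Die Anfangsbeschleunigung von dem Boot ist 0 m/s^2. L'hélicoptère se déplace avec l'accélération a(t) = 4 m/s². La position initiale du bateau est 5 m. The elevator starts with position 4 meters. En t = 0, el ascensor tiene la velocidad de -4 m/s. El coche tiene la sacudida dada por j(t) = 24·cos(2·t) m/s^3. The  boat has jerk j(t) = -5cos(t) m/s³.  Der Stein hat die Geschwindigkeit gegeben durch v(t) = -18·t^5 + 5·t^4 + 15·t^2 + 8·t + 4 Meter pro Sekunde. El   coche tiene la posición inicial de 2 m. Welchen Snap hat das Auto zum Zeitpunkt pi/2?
Um dies zu lösen, müssen wir 1 Ableitung unserer Gleichung für den Ruck j(t) = 24·cos(2·t) nehmen. Mit d/dt von j(t) finden wir s(t) = -48·sin(2·t). Aus der Gleichung für den Snap s(t) = -48·sin(2·t), setzen wir t = pi/2 ein und erhalten s = 0.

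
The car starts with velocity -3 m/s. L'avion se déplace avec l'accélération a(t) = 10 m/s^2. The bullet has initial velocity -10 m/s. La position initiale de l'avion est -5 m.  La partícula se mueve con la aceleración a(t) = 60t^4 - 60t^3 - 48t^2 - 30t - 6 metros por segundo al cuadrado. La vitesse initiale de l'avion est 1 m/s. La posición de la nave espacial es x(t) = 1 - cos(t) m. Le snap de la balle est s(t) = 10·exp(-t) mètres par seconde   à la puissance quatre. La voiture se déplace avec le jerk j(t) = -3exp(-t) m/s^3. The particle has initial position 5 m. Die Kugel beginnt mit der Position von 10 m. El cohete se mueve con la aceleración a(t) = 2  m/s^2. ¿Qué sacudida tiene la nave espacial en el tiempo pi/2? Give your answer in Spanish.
Debemos derivar nuestra ecuación de la posición x(t) = 1 - cos(t) 3 veces. Derivando la posición, obtenemos la velocidad: v(t) = sin(t). La derivada de la velocidad da la aceleración: a(t) = cos(t). Tomando d/dt de a(t), encontramos j(t) = -sin(t). De la ecuación de la sacudida j(t) = -sin(t), sustituimos t = pi/2 para obtener j = -1.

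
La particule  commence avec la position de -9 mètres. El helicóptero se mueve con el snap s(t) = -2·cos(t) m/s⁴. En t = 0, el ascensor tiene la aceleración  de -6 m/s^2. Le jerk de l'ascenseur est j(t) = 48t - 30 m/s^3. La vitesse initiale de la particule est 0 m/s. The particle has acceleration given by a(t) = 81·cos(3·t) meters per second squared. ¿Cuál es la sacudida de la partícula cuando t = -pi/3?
Para resolver esto, necesitamos tomar 1 derivada de nuestra ecuación de la aceleración a(t) = 81·cos(3·t). La derivada de la aceleración da la sacudida: j(t) = -243·sin(3·t). Tenemos la sacudida j(t) = -243·sin(3·t). Sustituyendo t = -pi/3: j(-pi/3) = 0.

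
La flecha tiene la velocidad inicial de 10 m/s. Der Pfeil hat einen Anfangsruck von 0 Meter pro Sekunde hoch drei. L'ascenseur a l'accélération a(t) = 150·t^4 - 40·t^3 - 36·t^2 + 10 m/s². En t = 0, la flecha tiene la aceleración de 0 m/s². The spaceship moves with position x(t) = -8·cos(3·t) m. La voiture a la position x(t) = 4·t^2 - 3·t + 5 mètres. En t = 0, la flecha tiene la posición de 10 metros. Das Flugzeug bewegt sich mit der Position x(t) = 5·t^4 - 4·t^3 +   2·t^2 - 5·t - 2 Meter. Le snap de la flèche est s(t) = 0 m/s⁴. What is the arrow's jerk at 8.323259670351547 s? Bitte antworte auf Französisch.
Pour résoudre ceci, nous devons prendre 1 primitive de notre équation du snap s(t) = 0. En prenant ∫s(t)dt et en appliquant j(0) = 0, nous trouvons j(t) = 0. Nous avons le jerk j(t) = 0. En substituant t = 8.323259670351547: j(8.323259670351547) = 0.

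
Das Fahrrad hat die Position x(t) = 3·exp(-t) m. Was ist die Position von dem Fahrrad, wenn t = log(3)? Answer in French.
De l'équation de la position x(t) = 3·exp(-t), nous substituons t = log(3) pour obtenir x = 1.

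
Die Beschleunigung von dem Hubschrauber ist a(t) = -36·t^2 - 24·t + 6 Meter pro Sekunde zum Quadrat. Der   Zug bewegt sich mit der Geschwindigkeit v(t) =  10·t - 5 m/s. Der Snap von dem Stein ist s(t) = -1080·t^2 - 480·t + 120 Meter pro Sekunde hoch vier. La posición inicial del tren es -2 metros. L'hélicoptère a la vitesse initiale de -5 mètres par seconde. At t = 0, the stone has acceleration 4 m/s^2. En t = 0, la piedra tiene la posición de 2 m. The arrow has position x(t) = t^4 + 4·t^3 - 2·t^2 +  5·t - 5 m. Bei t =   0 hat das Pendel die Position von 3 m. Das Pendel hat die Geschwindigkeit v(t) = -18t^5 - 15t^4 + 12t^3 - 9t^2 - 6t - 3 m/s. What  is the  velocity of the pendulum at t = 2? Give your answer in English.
Using v(t) = -18·t^5 - 15·t^4 + 12·t^3 - 9·t^2 - 6·t - 3 and substituting t = 2, we find v = -771.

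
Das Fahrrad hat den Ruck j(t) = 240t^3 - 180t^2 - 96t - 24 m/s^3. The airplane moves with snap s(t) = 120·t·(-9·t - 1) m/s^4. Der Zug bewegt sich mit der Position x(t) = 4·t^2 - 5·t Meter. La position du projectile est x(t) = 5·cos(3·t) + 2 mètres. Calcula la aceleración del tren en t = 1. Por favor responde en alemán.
Um dies zu lösen, müssen wir 2 Ableitungen unserer Gleichung für die Position x(t) = 4·t^2 - 5·t nehmen. Mit d/dt von x(t) finden wir v(t) = 8·t - 5. Mit d/dt von v(t) finden wir a(t) = 8. Mit a(t) = 8 und Einsetzen von t = 1, finden wir a = 8.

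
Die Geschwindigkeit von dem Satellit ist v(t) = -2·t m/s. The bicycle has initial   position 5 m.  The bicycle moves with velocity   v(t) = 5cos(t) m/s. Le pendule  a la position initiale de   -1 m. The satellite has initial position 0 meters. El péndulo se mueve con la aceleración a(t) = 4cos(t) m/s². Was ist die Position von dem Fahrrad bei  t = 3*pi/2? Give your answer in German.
Wir müssen unsere Gleichung für die Geschwindigkeit v(t) = 5·cos(t) 1-mal integrieren. Durch Integration von der Geschwindigkeit und Verwendung der Anfangsbedingung x(0) = 5, erhalten wir x(t) = 5·sin(t) + 5. Wir haben die Position x(t) = 5·sin(t) + 5. Durch Einsetzen von t = 3*pi/2: x(3*pi/2) = 0.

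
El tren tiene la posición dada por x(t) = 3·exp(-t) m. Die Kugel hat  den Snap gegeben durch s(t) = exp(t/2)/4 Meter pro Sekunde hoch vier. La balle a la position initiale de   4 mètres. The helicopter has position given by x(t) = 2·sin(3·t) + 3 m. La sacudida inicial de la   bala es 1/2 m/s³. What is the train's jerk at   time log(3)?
To solve this, we need to take 3 derivatives of our position equation x(t) = 3·exp(-t). Taking d/dt of x(t), we find v(t) = -3·exp(-t). Taking d/dt of v(t), we find a(t) = 3·exp(-t). The derivative of acceleration gives jerk: j(t) = -3·exp(-t). We have jerk j(t) = -3·exp(-t). Substituting t = log(3): j(log(3)) = -1.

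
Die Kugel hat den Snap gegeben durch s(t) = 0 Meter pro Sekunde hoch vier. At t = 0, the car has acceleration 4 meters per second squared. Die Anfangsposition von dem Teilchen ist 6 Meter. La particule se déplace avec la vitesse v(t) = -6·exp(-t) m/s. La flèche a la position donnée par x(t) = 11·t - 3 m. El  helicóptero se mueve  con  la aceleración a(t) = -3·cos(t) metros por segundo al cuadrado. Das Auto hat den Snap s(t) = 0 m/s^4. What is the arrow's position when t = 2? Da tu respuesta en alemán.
Mit x(t) = 11·t - 3 und Einsetzen von t = 2, finden wir x = 19.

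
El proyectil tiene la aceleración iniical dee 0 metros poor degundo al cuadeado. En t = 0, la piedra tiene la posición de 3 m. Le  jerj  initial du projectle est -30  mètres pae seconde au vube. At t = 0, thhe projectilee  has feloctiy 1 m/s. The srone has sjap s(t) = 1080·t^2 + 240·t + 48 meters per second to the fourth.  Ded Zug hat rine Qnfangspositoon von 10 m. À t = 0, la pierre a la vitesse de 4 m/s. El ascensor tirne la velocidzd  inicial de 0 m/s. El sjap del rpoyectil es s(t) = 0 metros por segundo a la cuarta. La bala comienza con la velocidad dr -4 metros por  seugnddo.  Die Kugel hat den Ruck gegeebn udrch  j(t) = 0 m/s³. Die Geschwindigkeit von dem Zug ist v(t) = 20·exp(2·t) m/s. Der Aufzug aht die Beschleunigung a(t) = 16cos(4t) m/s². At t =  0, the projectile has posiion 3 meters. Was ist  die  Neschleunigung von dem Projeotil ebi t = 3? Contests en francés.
Nous devons trouver la primitive de notre équation du snap s(t) = 0 2 fois. En prenant ∫s(t)dt et en appliquant j(0) = -30, nous trouvons j(t) = -30. L'intégrale du jerk est l'accélération. En utilisant a(0) = 0, nous obtenons a(t) = -30·t. Nous avons l'accélération a(t) = -30·t. En substituant t = 3: a(3) = -90.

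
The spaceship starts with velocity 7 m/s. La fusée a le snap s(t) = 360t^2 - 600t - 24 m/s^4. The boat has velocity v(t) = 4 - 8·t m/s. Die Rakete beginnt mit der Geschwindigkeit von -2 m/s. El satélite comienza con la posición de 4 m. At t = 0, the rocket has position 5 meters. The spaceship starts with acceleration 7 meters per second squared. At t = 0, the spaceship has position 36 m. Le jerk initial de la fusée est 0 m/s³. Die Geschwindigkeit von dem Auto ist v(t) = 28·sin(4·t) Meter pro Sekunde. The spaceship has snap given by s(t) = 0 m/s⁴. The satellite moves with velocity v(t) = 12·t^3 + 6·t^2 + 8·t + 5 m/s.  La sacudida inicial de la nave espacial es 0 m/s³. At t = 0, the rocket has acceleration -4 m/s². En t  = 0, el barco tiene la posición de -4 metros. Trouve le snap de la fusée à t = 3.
Nous avons le snap s(t) = 360·t^2 - 600·t - 24. En substituant t = 3: s(3) = 1416.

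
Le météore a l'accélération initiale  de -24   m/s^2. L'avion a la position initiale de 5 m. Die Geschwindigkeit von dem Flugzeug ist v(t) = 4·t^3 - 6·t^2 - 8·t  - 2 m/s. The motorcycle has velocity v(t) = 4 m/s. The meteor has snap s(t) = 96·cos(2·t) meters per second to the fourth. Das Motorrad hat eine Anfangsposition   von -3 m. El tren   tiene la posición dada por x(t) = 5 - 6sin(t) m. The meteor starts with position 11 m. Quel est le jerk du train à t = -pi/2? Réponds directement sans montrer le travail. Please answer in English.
The jerk at t = -pi/2 is j = 0.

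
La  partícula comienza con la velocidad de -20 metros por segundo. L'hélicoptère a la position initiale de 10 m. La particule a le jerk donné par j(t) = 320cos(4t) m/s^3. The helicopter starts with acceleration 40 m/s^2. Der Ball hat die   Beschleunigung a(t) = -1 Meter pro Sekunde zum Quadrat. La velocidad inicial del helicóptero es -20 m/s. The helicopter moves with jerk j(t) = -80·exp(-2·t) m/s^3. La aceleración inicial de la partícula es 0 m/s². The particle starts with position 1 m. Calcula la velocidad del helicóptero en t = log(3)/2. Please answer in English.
Starting from jerk j(t) = -80·exp(-2·t), we take 2 antiderivatives. Integrating jerk and using the initial condition a(0) = 40, we get a(t) = 40·exp(-2·t). The antiderivative of acceleration, with v(0) = -20, gives velocity: v(t) = -20·exp(-2·t). We have velocity v(t) = -20·exp(-2·t). Substituting t = log(3)/2: v(log(3)/2) = -20/3.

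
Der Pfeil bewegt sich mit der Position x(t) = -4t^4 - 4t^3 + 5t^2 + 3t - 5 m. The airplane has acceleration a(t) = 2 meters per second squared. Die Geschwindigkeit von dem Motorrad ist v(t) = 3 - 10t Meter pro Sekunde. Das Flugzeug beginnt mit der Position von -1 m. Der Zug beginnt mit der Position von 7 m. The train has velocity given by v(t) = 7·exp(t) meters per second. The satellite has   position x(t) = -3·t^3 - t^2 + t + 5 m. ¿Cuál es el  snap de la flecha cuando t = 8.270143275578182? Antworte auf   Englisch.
We must differentiate our position equation x(t) = -4·t^4 - 4·t^3 + 5·t^2 + 3·t - 5 4 times. The derivative of position gives velocity: v(t) = -16·t^3 - 12·t^2 + 10·t + 3. Taking d/dt of v(t), we find a(t) = -48·t^2 - 24·t + 10. Differentiating acceleration, we get jerk: j(t) = -96·t - 24. Differentiating jerk, we get snap: s(t) = -96. Using s(t) = -96 and substituting t = 8.270143275578182, we find s = -96.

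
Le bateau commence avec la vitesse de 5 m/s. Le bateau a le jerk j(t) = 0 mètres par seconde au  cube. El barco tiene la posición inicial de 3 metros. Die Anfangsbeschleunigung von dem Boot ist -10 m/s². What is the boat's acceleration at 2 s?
To find the answer, we compute 1 antiderivative of j(t) = 0. The antiderivative of jerk is acceleration. Using a(0) = -10, we get a(t) = -10. Using a(t) = -10 and substituting t = 2, we find a = -10.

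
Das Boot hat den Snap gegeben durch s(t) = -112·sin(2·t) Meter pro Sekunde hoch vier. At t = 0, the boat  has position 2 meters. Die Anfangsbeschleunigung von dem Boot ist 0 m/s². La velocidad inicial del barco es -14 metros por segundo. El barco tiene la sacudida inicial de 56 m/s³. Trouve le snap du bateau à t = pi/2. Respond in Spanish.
De la ecuación del snap s(t) = -112·sin(2·t), sustituimos t = pi/2 para obtener s = 0.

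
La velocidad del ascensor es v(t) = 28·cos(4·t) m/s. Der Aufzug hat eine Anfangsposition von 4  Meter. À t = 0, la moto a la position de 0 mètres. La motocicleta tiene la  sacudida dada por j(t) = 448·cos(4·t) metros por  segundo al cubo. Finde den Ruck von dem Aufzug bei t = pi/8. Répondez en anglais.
Starting from velocity v(t) = 28·cos(4·t), we take 2 derivatives. The derivative of velocity gives acceleration: a(t) = -112·sin(4·t). Differentiating acceleration, we get jerk: j(t) = -448·cos(4·t). Using j(t) = -448·cos(4·t) and substituting t = pi/8, we find j = 0.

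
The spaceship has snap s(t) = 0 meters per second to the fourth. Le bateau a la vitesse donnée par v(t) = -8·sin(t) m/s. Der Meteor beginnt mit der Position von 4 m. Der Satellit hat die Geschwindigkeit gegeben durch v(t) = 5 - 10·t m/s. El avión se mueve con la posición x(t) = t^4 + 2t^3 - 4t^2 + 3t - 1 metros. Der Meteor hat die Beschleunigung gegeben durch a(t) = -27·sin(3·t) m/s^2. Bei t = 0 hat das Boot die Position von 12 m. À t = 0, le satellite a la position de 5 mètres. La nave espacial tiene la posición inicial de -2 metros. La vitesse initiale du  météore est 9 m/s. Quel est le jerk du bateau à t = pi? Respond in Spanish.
Para resolver esto, necesitamos tomar 2 derivadas de nuestra ecuación de la velocidad v(t) = -8·sin(t). Tomando d/dt de v(t), encontramos a(t) = -8·cos(t). La derivada de la aceleración da la sacudida: j(t) = 8·sin(t). Usando j(t) = 8·sin(t) y sustituyendo t = pi, encontramos j = 0.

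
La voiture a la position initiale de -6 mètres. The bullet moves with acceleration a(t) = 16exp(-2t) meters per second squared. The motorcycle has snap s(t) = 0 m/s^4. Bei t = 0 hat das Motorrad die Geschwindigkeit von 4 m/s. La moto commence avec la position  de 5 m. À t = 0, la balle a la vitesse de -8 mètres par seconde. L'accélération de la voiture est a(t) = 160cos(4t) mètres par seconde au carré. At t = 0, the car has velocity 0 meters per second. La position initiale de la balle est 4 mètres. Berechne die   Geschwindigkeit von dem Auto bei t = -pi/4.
Wir müssen das Integral unserer Gleichung für die Beschleunigung a(t) = 160·cos(4·t) 1-mal finden. Das Integral von der Beschleunigung ist die Geschwindigkeit. Mit v(0) = 0 erhalten wir v(t) = 40·sin(4·t). Mit v(t) = 40·sin(4·t) und Einsetzen von t = -pi/4, finden wir v = 0.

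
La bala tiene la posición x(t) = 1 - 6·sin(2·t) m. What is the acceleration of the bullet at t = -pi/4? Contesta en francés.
Nous devons dériver notre équation de la position x(t) = 1 - 6·sin(2·t) 2 fois. En prenant d/dt de x(t), nous trouvons v(t) = -12·cos(2·t). En prenant d/dt de v(t), nous trouvons a(t) = 24·sin(2·t). De l'équation de l'accélération a(t) = 24·sin(2·t), nous substituons t = -pi/4 pour obtenir a = -24.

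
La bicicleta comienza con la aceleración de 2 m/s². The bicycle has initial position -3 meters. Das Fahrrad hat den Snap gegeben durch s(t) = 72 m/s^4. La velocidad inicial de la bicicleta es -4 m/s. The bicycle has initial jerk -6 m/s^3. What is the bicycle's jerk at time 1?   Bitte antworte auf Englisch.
To find the answer, we compute 1 antiderivative of s(t) = 72. Integrating snap and using the initial condition j(0) = -6, we get j(t) = 72·t - 6. From the given jerk equation j(t) = 72·t - 6, we substitute t = 1 to get j = 66.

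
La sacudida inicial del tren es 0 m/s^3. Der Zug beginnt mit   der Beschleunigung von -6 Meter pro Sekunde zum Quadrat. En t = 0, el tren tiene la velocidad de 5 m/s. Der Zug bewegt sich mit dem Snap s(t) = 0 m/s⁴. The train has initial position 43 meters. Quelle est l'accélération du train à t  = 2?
En partant du snap s(t) = 0, nous prenons 2 intégrales. L'intégrale du snap, avec j(0) = 0, donne le jerk: j(t) = 0. En intégrant le jerk et en utilisant la condition initiale a(0) = -6, nous obtenons a(t) = -6. De l'équation de l'accélération a(t) = -6, nous substituons t = 2 pour obtenir a = -6.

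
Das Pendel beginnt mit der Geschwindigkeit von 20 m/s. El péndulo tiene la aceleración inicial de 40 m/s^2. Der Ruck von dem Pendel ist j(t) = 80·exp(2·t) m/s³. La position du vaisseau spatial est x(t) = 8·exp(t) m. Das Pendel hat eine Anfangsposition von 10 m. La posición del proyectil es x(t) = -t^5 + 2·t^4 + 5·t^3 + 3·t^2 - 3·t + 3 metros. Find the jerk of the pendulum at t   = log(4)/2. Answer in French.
Nous avons le jerk j(t) = 80·exp(2·t). En substituant t = log(4)/2: j(log(4)/2) = 320.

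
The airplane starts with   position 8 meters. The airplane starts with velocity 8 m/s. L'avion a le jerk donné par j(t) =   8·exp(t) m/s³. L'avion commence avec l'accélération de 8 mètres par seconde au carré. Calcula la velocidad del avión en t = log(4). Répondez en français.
En partant du jerk j(t) = 8·exp(t), nous prenons 2 primitives. En intégrant le jerk et en utilisant la condition initiale a(0) = 8, nous obtenons a(t) = 8·exp(t). En prenant ∫a(t)dt et en appliquant v(0) = 8, nous trouvons v(t) = 8·exp(t). Nous avons la vitesse v(t) = 8·exp(t). En substituant t = log(4): v(log(4)) = 32.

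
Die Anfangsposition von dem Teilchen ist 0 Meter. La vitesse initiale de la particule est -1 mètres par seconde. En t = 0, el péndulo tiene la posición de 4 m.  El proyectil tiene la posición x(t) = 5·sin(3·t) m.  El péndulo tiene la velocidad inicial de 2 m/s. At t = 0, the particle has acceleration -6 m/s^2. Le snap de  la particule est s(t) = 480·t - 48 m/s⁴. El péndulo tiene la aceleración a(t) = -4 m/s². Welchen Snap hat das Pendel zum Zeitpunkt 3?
Ausgehend von der Beschleunigung a(t) = -4, nehmen wir 2 Ableitungen. Die Ableitung von der Beschleunigung ergibt den Ruck: j(t) = 0. Durch Ableiten von dem Ruck erhalten wir den Snap: s(t) = 0. Mit s(t) = 0 und Einsetzen von t = 3, finden wir s = 0.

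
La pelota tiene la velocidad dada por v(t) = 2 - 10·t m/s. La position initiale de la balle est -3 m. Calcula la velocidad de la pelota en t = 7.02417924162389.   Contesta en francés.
De l'équation de la vitesse v(t) = 2 - 10·t, nous substituons t = 7.02417924162389 pour obtenir v = -68.2417924162389.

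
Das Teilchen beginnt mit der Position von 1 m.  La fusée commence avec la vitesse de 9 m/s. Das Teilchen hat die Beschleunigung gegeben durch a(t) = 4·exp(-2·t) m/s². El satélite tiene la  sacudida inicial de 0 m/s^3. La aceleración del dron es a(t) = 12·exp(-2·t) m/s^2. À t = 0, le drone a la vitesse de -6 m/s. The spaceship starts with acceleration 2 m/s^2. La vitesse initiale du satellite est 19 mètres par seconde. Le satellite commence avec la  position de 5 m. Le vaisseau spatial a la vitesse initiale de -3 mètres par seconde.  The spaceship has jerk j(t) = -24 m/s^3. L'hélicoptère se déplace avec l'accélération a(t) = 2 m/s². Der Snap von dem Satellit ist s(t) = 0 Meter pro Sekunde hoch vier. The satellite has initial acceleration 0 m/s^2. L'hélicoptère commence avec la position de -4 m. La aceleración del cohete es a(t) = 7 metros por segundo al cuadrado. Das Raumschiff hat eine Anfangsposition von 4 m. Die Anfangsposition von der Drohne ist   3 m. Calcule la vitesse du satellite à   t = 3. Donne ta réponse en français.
Nous devons intégrer notre équation du snap s(t) = 0 3 fois. L'intégrale du snap est le jerk. En utilisant j(0) = 0, nous obtenons j(t) = 0. En prenant ∫j(t)dt et en appliquant a(0) = 0, nous trouvons a(t) = 0. L'intégrale de l'accélération, avec v(0) = 19, donne la vitesse: v(t) = 19. Nous avons la vitesse v(t) = 19. En substituant t = 3: v(3) = 19.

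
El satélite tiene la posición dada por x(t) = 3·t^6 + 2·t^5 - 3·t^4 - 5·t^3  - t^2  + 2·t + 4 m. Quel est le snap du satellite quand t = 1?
Nous devons dériver notre équation de la position x(t) = 3·t^6 + 2·t^5 - 3·t^4 - 5·t^3 - t^2 + 2·t + 4 4 fois. La dérivée de la position donne la vitesse: v(t) = 18·t^5 + 10·t^4 - 12·t^3 - 15·t^2 - 2·t + 2. La dérivée de la vitesse donne l'accélération: a(t) = 90·t^4 + 40·t^3 - 36·t^2 - 30·t - 2. En dérivant l'accélération, nous obtenons le jerk: j(t) = 360·t^3 + 120·t^2 - 72·t - 30. La dérivée du jerk donne le snap: s(t) = 1080·t^2 + 240·t - 72. En utilisant s(t) = 1080·t^2 + 240·t - 72 et en substituant t = 1, nous trouvons s = 1248.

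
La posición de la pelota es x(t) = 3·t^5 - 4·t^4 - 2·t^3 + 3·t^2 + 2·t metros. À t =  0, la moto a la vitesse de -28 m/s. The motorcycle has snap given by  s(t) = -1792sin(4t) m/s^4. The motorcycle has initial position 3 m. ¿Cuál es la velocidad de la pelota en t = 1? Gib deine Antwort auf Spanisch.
Para resolver esto, necesitamos tomar 1 derivada de nuestra ecuación de la posición x(t) = 3·t^5 - 4·t^4 - 2·t^3 + 3·t^2 + 2·t. Derivando la posición, obtenemos la velocidad: v(t) = 15·t^4 - 16·t^3 - 6·t^2 + 6·t + 2. De la ecuación de la velocidad v(t) = 15·t^4 - 16·t^3 - 6·t^2 + 6·t + 2, sustituimos t = 1 para obtener v = 1.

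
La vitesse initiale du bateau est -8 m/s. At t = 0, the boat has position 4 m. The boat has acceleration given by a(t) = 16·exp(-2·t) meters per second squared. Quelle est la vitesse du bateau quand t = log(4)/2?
En partant de l'accélération a(t) = 16·exp(-2·t), nous prenons 1 primitive. En prenant ∫a(t)dt et en appliquant v(0) = -8, nous trouvons v(t) = -8·exp(-2·t). En utilisant v(t) = -8·exp(-2·t) et en substituant t = log(4)/2, nous trouvons v = -2.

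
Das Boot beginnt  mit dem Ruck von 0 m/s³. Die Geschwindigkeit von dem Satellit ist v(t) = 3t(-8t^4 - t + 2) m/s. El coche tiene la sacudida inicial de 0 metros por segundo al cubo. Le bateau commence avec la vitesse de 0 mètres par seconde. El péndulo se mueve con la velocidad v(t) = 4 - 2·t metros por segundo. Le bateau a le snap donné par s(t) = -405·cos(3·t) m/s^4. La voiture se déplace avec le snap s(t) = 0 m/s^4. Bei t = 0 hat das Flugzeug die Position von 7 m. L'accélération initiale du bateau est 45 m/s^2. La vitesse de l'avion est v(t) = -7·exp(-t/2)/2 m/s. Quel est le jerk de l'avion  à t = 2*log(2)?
Pour résoudre ceci, nous devons prendre 2 dérivées de notre équation de la vitesse v(t) = -7·exp(-t/2)/2. En dérivant la vitesse, nous obtenons l'accélération: a(t) = 7·exp(-t/2)/4. En prenant d/dt de a(t), nous trouvons j(t) = -7·exp(-t/2)/8. Nous avons le jerk j(t) = -7·exp(-t/2)/8. En substituant t = 2*log(2): j(2*log(2)) = -7/16.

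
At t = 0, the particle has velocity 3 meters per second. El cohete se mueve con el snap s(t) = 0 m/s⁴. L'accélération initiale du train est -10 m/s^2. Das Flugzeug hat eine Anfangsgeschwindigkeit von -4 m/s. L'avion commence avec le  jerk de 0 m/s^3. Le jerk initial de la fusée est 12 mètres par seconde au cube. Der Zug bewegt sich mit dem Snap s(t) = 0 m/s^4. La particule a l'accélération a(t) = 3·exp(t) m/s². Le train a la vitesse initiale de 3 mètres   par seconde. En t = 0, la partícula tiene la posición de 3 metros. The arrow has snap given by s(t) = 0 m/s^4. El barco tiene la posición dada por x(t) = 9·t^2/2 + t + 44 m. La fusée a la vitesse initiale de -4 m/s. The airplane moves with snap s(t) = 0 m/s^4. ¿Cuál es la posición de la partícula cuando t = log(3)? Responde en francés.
Nous devons trouver l'intégrale de notre équation de l'accélération a(t) = 3·exp(t) 2 fois. En intégrant l'accélération et en utilisant la condition initiale v(0) = 3, nous obtenons v(t) = 3·exp(t). En intégrant la vitesse et en utilisant la condition initiale x(0) = 3, nous obtenons x(t) = 3·exp(t). En utilisant x(t) = 3·exp(t) et en substituant t = log(3), nous trouvons x = 9.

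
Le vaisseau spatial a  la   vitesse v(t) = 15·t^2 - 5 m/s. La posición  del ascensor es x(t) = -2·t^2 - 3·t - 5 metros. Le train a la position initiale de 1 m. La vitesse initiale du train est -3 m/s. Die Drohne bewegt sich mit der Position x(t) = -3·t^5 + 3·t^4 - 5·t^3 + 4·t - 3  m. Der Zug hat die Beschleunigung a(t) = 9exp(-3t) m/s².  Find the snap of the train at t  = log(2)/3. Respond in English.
We must differentiate our acceleration equation a(t) = 9·exp(-3·t) 2 times. The derivative of acceleration gives jerk: j(t) = -27·exp(-3·t). The derivative of jerk gives snap: s(t) = 81·exp(-3·t). We have snap s(t) = 81·exp(-3·t). Substituting t = log(2)/3: s(log(2)/3) = 81/2.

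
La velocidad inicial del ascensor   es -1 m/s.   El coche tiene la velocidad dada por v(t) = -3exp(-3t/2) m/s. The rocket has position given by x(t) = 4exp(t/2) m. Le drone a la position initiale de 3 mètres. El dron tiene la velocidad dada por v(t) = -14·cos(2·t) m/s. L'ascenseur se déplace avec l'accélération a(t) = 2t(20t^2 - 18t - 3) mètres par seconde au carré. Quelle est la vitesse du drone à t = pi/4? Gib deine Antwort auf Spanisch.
De la ecuación de la velocidad v(t) = -14·cos(2·t), sustituimos t = pi/4 para obtener v = 0.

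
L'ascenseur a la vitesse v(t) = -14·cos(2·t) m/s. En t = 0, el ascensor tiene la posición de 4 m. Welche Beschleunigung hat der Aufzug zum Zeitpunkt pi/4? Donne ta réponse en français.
Nous devons dériver notre équation de la vitesse v(t) = -14·cos(2·t) 1 fois. La dérivée de la vitesse donne l'accélération: a(t) = 28·sin(2·t). De l'équation de l'accélération a(t) = 28·sin(2·t), nous substituons t = pi/4 pour obtenir a = 28.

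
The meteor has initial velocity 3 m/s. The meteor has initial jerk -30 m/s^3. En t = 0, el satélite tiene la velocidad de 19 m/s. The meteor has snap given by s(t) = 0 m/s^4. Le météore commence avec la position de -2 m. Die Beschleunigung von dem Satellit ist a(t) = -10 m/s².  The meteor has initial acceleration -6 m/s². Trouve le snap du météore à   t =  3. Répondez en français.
De l'équation du snap s(t) = 0, nous substituons t = 3 pour obtenir s = 0.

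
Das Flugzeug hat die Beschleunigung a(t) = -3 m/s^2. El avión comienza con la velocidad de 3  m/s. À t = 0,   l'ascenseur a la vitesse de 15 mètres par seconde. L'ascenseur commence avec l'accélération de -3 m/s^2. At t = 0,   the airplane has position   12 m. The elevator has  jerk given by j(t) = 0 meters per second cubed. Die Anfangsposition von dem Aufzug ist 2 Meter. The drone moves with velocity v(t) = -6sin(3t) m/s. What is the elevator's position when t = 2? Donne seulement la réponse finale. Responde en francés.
La réponse est 26.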